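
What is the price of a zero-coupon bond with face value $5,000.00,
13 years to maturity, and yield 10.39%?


Formula: Price = FV / (1 + r)^n
Substituting: Price = $5,000.00 / (1 + 0.1039)^13
Discount factor: (1.1039)^13 = 3.614819
Price = $5,000.00 / 3.614819 = $1,383.20

$1,383.20


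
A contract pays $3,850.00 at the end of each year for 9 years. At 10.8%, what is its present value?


Formula: PV = PMT * (1 - (1+r)^(-n)) / r
Discount factor: (1 + 0.108)^(-9) = 0.397322
Bracket: 1 - 0.397322 = 0.602678
PV = $3,850.00 * 0.602678 / 0.108 = $21,484.37

$21,484.37


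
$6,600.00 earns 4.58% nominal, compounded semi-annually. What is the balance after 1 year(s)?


Formula: FV = P * (1 + r/m)^(m*t)
Period rate: r/m = 0.0458 / 2 = 0.0229
Total periods: m*t = 2 * 1 = 2
Growth factor: (1 + 0.0229)^2 = 1.046324
FV = $6,600.00 * 1.046324 = $6,905.74

$6,905.74


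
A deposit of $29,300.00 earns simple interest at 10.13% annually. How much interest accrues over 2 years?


Formula: I = P * r * t
Substituting: I = $29,300.00 * 0.1013 * 2
Step: I = $29,300.00 * 0.2026
I = $5,936.18

$5,936.18


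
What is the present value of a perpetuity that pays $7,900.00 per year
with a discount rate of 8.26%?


Formula: PV = C / r
Substituting: PV = $7,900.00 / 0.0826
PV = $95,641.65

$95,641.65


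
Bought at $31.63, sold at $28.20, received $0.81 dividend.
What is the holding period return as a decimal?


Formula: HPR = (P1 - P0 + D) / P0
Gain: $28.20 - $31.63 + $0.81 = -$2.62
HPR = -$2.62 / $31.63 = -0.0828

-0.0828


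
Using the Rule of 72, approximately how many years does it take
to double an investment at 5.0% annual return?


Formula: Years ≈ 72 / r
Substituting: Years ≈ 72 / 5.0
Years ≈ 14.4

14.4 years


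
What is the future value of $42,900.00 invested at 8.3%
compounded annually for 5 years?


Formula: FV = P * (1 + r)^n
Substituting: FV = $42,900.00 * (1 + 0.083)^5
Growth factor: (1.083)^5 = 1.489849
FV = $42,900.00 * 1.489849 = $63,914.53

$63,914.53


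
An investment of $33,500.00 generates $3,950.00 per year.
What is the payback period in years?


Formula: Payback = investment / annual cash flow
Substituting: Payback = $33,500.00 / $3,950.00
Payback = 8.481 years

8.481 years


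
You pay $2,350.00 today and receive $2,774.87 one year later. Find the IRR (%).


Formula: IRR = C1/C0 - 1
Substituting: IRR = $2,774.87 / $2,350.00 - 1
Ratio: 1.180796 - 1 = 0.180796
IRR = 18.0796%

18.0796%


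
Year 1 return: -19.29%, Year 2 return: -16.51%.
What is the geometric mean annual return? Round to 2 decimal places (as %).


Formula: Geometric mean = ((1+r1)*(1+r2))^(1/2) - 1
Product: (1 + -0.1929) * (1 + -0.1651) = 0.8071 * 0.8349 = 0.673848
Square root: 0.673848^0.5 = 0.820882
Geometric mean = 0.820882 - 1 = -0.179118
As percentage: -17.91%

-17.91%


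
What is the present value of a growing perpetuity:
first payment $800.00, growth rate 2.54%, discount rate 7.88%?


Formula: PV = C / (r - g)
Spread: r - g = 0.0788 - 0.0254 = 0.0534
Substituting: PV = $800.00 / 0.0534
PV = $14,981.27

$14,981.27


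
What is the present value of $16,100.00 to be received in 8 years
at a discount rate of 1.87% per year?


Formula: PV = FV / (1 + r)^n
Substituting: PV = $16,100.00 / (1 + 0.0187)^8
Discount factor: (1.0187)^8 = 1.159766
PV = $16,100.00 / 1.159766 = $13,882.11

$13,882.11


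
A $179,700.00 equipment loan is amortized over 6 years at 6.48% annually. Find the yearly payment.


Formula: PMT = PV * r / (1 - (1+r)^(-n))
Denominator: 1 - (1 + 0.0648)^(-6) = 0.313893
Numerator: $179,700.00 * 0.0648 = 11644.56
PMT = 11644.56 / 0.313893 = $37,097.21

$37,097.21


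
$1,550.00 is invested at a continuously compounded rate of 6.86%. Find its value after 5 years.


Formula: FV = P * e^(r*t)
Exponent: r*t = 0.0686 * 5 = 0.343
e^(0.343) = 1.409169
FV = $1,550.00 * 1.409169 = $2,184.21

$2,184.21


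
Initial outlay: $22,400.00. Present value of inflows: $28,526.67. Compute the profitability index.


Formula: PI = PV(cash flows) / initial investment
Substituting: PI = $28,526.67 / $22,400.00
PI = 1.2735

1.2735


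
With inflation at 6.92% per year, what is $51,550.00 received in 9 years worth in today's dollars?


Formula: Real value = nominal / (1 + inflation)^years
Price level: (1 + 0.0692)^9 = 1.826125
Real value = $51,550.00 / 1.826125 = $28,229.17

$28,229.17


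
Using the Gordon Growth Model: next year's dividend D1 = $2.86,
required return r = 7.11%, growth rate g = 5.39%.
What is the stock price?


Formula: P = D1 / (r - g)
Spread: r - g = 0.0711 - 0.0539 = 0.0172
Substituting: P = $2.86 / 0.0172
P = $166.28

$166.28


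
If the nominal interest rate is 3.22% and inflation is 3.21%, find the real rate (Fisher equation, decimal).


Formula: (1 + r_real) = (1 + r_nom) / (1 + inflation)
Substituting: (1 + r_real) = 1.0322 / 1.0321
(1 + r_real) = 1.000097
r_real = 1.000097 - 1 = 9.7e-05

9.7e-05


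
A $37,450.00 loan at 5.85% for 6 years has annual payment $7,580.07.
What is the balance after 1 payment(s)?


Formula: Balance = PV*(1+r)^k - PMT*((1+r)^k - 1)/r
Growth: (1 + 0.0585)^1 = 1.0585
Accumulated factor: ((1+r)^k - 1)/r = 1.0
Balance = $37,450.00 * 1.0585 - $7,580.07 * 1.0
Balance = $32,060.76

$32,060.76


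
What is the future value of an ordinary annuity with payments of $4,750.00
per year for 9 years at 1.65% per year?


Formula: FV = PMT * ((1+r)^n - 1) / r
Growth factor: (1 + 0.0165)^9 = 1.158688
Numerator: 1.158688 - 1 = 0.158688
FV = $4,750.00 * 0.158688 / 0.0165 = $45,682.86

$45,682.86


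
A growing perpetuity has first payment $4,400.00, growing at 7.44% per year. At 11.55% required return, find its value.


Formula: PV = C / (r - g)
Spread: r - g = 0.1155 - 0.0744 = 0.0411
Substituting: PV = $4,400.00 / 0.0411
PV = $107,055.96

$107,055.96


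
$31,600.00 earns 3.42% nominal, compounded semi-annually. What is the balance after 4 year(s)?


Formula: FV = P * (1 + r/m)^(m*t)
Period rate: r/m = 0.0342 / 2 = 0.0171
Total periods: m*t = 2 * 4 = 8
Growth factor: (1 + 0.0171)^8 = 1.145274
FV = $31,600.00 * 1.145274 = $36,190.64

$36,190.64


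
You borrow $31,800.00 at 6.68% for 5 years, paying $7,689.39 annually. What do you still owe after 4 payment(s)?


Formula: Balance = PV*(1+r)^k - PMT*((1+r)^k - 1)/r
Growth: (1 + 0.0668)^4 = 1.295186
Accumulated factor: ((1+r)^k - 1)/r = 4.418947
Balance = $31,800.00 * 1.295186 - $7,689.39 * 4.418947
Balance = $7,207.90

$7,207.90


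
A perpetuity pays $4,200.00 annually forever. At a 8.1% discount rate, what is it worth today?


Formula: PV = C / r
Substituting: PV = $4,200.00 / 0.081
PV = $51,851.85

$51,851.85


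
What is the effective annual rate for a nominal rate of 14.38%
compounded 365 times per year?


Formula: EAR = (1 + r/m)^m - 1
Period rate: r/m = 0.1438 / 365 = 0.000394
Compounding: (1 + 0.000394)^365 = 1.15462
EAR = 1.15462 - 1 = 0.15462

0.15462


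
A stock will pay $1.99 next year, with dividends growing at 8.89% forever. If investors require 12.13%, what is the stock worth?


Formula: P = D1 / (r - g)
Spread: r - g = 0.1213 - 0.0889 = 0.0324
Substituting: P = $1.99 / 0.0324
P = $61.42

$61.42


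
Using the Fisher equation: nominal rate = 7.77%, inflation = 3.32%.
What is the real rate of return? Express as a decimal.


Formula: (1 + r_real) = (1 + r_nom) / (1 + inflation)
Substituting: (1 + r_real) = 1.0777 / 1.0332
(1 + r_real) = 1.04307
r_real = 1.04307 - 1 = 0.04307

0.04307


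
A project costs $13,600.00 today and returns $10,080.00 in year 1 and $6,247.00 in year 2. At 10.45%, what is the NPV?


Formula: NPV = C0 + C1/(1+r) + C2/(1+r)^2
Discount C1: $10,080.00 / (1 + 0.1045) = $9,126.30
Discount C2: $6,247.00 / (1 + 0.1045)^2 = $5,120.83
NPV = -$13,600.00 + $9,126.30 + $5,120.83 = $647.13

$647.13


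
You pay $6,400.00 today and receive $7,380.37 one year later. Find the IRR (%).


Formula: IRR = C1/C0 - 1
Substituting: IRR = $7,380.37 / $6,400.00 - 1
Ratio: 1.153183 - 1 = 0.153183
IRR = 15.3183%

15.3183%


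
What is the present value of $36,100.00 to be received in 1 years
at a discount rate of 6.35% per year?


Formula: PV = FV / (1 + r)^n
Substituting: PV = $36,100.00 / (1 + 0.0635)^1
Discount factor: (1.0635)^1 = 1.0635
PV = $36,100.00 / 1.0635 = $33,944.52

$33,944.52


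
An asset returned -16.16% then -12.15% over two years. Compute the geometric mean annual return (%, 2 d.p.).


Formula: Geometric mean = ((1+r1)*(1+r2))^(1/2) - 1
Product: (1 + -0.1616) * (1 + -0.1215) = 0.8384 * 0.8785 = 0.736534
Square root: 0.736534^0.5 = 0.858216
Geometric mean = 0.858216 - 1 = -0.141784
As percentage: -14.18%

-14.18%


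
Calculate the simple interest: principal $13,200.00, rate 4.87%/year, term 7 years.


Formula: I = P * r * t
Substituting: I = $13,200.00 * 0.0487 * 7
Step: I = $13,200.00 * 0.3409
I = $4,499.88

$4,499.88


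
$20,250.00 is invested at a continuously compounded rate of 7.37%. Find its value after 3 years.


Formula: FV = P * e^(r*t)
Exponent: r*t = 0.0737 * 3 = 0.2211
e^(0.2211) = 1.247448
FV = $20,250.00 * 1.247448 = $25,260.83

$25,260.83


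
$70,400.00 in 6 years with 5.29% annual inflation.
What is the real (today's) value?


Formula: Real value = nominal / (1 + inflation)^years
Price level: (1 + 0.0529)^6 = 1.362457
Real value = $70,400.00 / 1.362457 = $51,671.36

$51,671.36


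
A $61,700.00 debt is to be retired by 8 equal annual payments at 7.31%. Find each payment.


Formula: PMT = PV * r / (1 - (1+r)^(-n))
Denominator: 1 - (1 + 0.0731)^(-8) = 0.431306
Numerator: $61,700.00 * 0.0731 = 4510.27
PMT = 4510.27 / 0.431306 = $10,457.23

$10,457.23


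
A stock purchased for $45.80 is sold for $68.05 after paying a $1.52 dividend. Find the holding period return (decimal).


Formula: HPR = (P1 - P0 + D) / P0
Gain: $68.05 - $45.80 + $1.52 = $23.77
HPR = $23.77 / $45.80 = 0.519

0.519


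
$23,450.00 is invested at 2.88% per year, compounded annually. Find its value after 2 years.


Formula: FV = P * (1 + r)^n
Substituting: FV = $23,450.00 * (1 + 0.0288)^2
Growth factor: (1.0288)^2 = 1.058429
FV = $23,450.00 * 1.058429 = $24,820.17

$24,820.17


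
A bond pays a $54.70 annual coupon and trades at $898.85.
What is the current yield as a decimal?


Formula: Current yield = annual coupon / price
Substituting: CY = $54.70 / $898.85
CY = 0.060856

0.060856


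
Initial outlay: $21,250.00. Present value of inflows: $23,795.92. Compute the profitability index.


Formula: PI = PV(cash flows) / initial investment
Substituting: PI = $23,795.92 / $21,250.00
PI = 1.1198

1.1198


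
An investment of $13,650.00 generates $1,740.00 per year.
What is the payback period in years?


Formula: Payback = investment / annual cash flow
Substituting: Payback = $13,650.00 / $1,740.00
Payback = 7.8448 years

7.8448 years


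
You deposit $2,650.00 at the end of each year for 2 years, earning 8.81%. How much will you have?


Formula: FV = PMT * ((1+r)^n - 1) / r
Growth factor: (1 + 0.0881)^2 = 1.183962
Numerator: 1.183962 - 1 = 0.183962
FV = $2,650.00 * 0.183962 / 0.0881 = $5,533.47

$5,533.47


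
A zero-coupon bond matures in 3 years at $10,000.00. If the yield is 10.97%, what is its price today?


Formula: Price = FV / (1 + r)^n
Substituting: Price = $10,000.00 / (1 + 0.1097)^3
Discount factor: (1.1097)^3 = 1.366522
Price = $10,000.00 / 1.366522 = $7,317.85

$7,317.85


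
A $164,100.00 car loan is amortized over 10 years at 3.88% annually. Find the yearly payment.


Formula: PMT = PV * r / (1 - (1+r)^(-n))
Denominator: 1 - (1 + 0.0388)^(-10) = 0.316591
Numerator: $164,100.00 * 0.0388 = 6367.08
PMT = 6367.08 / 0.316591 = $20,111.36

$20,111.36


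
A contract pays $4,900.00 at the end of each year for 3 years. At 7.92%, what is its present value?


Formula: PV = PMT * (1 - (1+r)^(-n)) / r
Discount factor: (1 + 0.0792)^(-3) = 0.795599
Bracket: 1 - 0.795599 = 0.204401
PV = $4,900.00 * 0.204401 / 0.0792 = $12,646.03

$12,646.03


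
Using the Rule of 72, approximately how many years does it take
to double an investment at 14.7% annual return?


Formula: Years ≈ 72 / r
Substituting: Years ≈ 72 / 14.7
Years ≈ 4.9

4.9 years


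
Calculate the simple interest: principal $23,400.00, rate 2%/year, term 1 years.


Formula: I = P * r * t
Substituting: I = $23,400.00 * 0.02 * 1
Step: I = $23,400.00 * 0.02
I = $468.00

$468.00


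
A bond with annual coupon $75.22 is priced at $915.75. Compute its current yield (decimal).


Formula: Current yield = annual coupon / price
Substituting: CY = $75.22 / $915.75
CY = 0.08214

0.08214


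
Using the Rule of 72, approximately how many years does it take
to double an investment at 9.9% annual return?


Formula: Years ≈ 72 / r
Substituting: Years ≈ 72 / 9.9
Years ≈ 7.3

7.3 years


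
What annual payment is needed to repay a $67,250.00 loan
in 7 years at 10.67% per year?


Formula: PMT = PV * r / (1 - (1+r)^(-n))
Denominator: 1 - (1 + 0.1067)^(-7) = 0.508198
Numerator: $67,250.00 * 0.1067 = 7175.575
PMT = 7175.575 / 0.508198 = $14,119.66

$14,119.66


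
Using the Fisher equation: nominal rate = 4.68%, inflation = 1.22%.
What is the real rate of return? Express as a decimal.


Formula: (1 + r_real) = (1 + r_nom) / (1 + inflation)
Substituting: (1 + r_real) = 1.0468 / 1.0122
(1 + r_real) = 1.034183
r_real = 1.034183 - 1 = 0.034183

0.034183


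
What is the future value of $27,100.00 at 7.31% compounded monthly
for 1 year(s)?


Formula: FV = P * (1 + r/m)^(m*t)
Period rate: r/m = 0.0731 / 12 = 0.006092
Total periods: m*t = 12 * 1 = 12
Growth factor: (1 + 0.006092)^12 = 1.0756
FV = $27,100.00 * 1.0756 = $29,148.75

$29,148.75


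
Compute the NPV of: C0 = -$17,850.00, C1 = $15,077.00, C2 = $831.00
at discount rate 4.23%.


Formula: NPV = C0 + C1/(1+r) + C2/(1+r)^2
Discount C1: $15,077.00 / (1 + 0.0423) = $14,465.13
Discount C2: $831.00 / (1 + 0.0423)^2 = $764.92
NPV = -$17,850.00 + $14,465.13 + $764.92 = -$2,619.96

-$2,619.96


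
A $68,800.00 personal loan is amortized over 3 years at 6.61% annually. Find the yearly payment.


Formula: PMT = PV * r / (1 - (1+r)^(-n))
Denominator: 1 - (1 + 0.0661)^(-3) = 0.174711
Numerator: $68,800.00 * 0.0661 = 4547.68
PMT = 4547.68 / 0.174711 = $26,029.76

$26,029.76


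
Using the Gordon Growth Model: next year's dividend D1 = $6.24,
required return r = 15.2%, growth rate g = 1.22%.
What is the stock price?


Formula: P = D1 / (r - g)
Spread: r - g = 0.152 - 0.0122 = 0.1398
Substituting: P = $6.24 / 0.1398
P = $44.64

$44.64


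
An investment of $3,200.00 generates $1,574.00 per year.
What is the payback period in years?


Formula: Payback = investment / annual cash flow
Substituting: Payback = $3,200.00 / $1,574.00
Payback = 2.033 years

2.033 years


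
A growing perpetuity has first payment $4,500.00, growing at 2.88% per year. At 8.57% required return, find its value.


Formula: PV = C / (r - g)
Spread: r - g = 0.0857 - 0.0288 = 0.0569
Substituting: PV = $4,500.00 / 0.0569
PV = $79,086.12

$79,086.12


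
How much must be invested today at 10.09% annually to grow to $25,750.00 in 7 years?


Formula: PV = FV / (1 + r)^n
Substituting: PV = $25,750.00 / (1 + 0.1009)^7
Discount factor: (1.1009)^7 = 1.959905
PV = $25,750.00 / 1.959905 = $13,138.39

$13,138.39


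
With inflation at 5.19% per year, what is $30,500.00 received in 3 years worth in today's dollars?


Formula: Real value = nominal / (1 + inflation)^years
Price level: (1 + 0.0519)^3 = 1.163921
Real value = $30,500.00 / 1.163921 = $26,204.54

$26,204.54


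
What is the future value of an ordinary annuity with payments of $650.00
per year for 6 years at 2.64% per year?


Formula: FV = PMT * ((1+r)^n - 1) / r
Growth factor: (1 + 0.0264)^6 = 1.16923
Numerator: 1.16923 - 1 = 0.16923
FV = $650.00 * 0.16923 / 0.0264 = $4,166.64

$4,166.64


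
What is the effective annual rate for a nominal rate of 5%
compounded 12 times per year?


Formula: EAR = (1 + r/m)^m - 1
Period rate: r/m = 0.05 / 12 = 0.004167
Compounding: (1 + 0.004167)^12 = 1.051162
EAR = 1.051162 - 1 = 0.051162

0.051162


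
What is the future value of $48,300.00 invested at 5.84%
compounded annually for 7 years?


Formula: FV = P * (1 + r)^n
Substituting: FV = $48,300.00 * (1 + 0.0584)^7
Growth factor: (1.0584)^7 = 1.487815
FV = $48,300.00 * 1.487815 = $71,861.45

$71,861.45


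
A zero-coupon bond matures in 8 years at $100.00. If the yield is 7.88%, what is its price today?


Formula: Price = FV / (1 + r)^n
Substituting: Price = $100.00 / (1 + 0.0788)^8
Discount factor: (1.0788)^8 = 1.834541
Price = $100.00 / 1.834541 = $54.51

$54.51


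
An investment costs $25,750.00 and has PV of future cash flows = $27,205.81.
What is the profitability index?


Formula: PI = PV(cash flows) / initial investment
Substituting: PI = $27,205.81 / $25,750.00
PI = 1.0565

1.0565


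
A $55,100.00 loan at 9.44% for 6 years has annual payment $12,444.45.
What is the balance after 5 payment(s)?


Formula: Balance = PV*(1+r)^k - PMT*((1+r)^k - 1)/r
Growth: (1 + 0.0944)^5 = 1.56993
Accumulated factor: ((1+r)^k - 1)/r = 6.037399
Balance = $55,100.00 * 1.56993 - $12,444.45 * 6.037399
Balance = $11,371.06

$11,371.06


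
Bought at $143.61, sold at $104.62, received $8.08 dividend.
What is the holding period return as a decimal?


Formula: HPR = (P1 - P0 + D) / P0
Gain: $104.62 - $143.61 + $8.08 = -$30.91
HPR = -$30.91 / $143.61 = -0.2152

-0.2152


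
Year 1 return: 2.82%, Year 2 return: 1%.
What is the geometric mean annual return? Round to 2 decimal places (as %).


Formula: Geometric mean = ((1+r1)*(1+r2))^(1/2) - 1
Product: (1 + 0.0282) * (1 + 0.01) = 1.0282 * 1.01 = 1.038482
Square root: 1.038482^0.5 = 1.019059
Geometric mean = 1.019059 - 1 = 0.019059
As percentage: 1.91%

1.91%


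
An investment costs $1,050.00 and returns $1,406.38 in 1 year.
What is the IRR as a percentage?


Formula: IRR = C1/C0 - 1
Substituting: IRR = $1,406.38 / $1,050.00 - 1
Ratio: 1.33941 - 1 = 0.33941
IRR = 33.941%

33.941%


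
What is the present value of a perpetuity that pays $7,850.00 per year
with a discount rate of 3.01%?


Formula: PV = C / r
Substituting: PV = $7,850.00 / 0.0301
PV = $260,797.34

$260,797.34


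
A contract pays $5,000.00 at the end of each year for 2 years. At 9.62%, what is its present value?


Formula: PV = PMT * (1 - (1+r)^(-n)) / r
Discount factor: (1 + 0.0962)^(-2) = 0.832186
Bracket: 1 - 0.832186 = 0.167814
PV = $5,000.00 * 0.167814 / 0.0962 = $8,722.14

$8,722.14


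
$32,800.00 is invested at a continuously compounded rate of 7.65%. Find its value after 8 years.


Formula: FV = P * e^(r*t)
Exponent: r*t = 0.0765 * 8 = 0.612
e^(0.612) = 1.844116
FV = $32,800.00 * 1.844116 = $60,487.00

$60,487.00


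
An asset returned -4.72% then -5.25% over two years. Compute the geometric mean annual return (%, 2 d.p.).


Formula: Geometric mean = ((1+r1)*(1+r2))^(1/2) - 1
Product: (1 + -0.0472) * (1 + -0.0525) = 0.9528 * 0.9475 = 0.902778
Square root: 0.902778^0.5 = 0.950146
Geometric mean = 0.950146 - 1 = -0.049854
As percentage: -4.99%

-4.99%


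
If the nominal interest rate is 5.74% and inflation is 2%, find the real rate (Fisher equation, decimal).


Formula: (1 + r_real) = (1 + r_nom) / (1 + inflation)
Substituting: (1 + r_real) = 1.0574 / 1.02
(1 + r_real) = 1.036667
r_real = 1.036667 - 1 = 0.036667

0.036667


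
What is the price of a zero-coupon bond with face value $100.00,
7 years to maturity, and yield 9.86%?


Formula: Price = FV / (1 + r)^n
Substituting: Price = $100.00 / (1 + 0.0986)^7
Discount factor: (1.0986)^7 = 1.931422
Price = $100.00 / 1.931422 = $51.78

$51.78


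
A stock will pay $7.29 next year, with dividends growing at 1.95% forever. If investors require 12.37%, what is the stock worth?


Formula: P = D1 / (r - g)
Spread: r - g = 0.1237 - 0.0195 = 0.1042
Substituting: P = $7.29 / 0.1042
P = $69.96

$69.96


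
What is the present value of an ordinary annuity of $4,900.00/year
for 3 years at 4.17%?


Formula: PV = PMT * (1 - (1+r)^(-n)) / r
Discount factor: (1 + 0.0417)^(-3) = 0.884651
Bracket: 1 - 0.884651 = 0.115349
PV = $4,900.00 * 0.115349 / 0.0417 = $13,554.19

$13,554.19


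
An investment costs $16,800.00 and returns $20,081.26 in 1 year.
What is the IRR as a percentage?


Formula: IRR = C1/C0 - 1
Substituting: IRR = $20,081.26 / $16,800.00 - 1
Ratio: 1.195313 - 1 = 0.195313
IRR = 19.5313%

19.5313%


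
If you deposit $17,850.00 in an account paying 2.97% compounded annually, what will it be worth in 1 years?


Formula: FV = P * (1 + r)^n
Substituting: FV = $17,850.00 * (1 + 0.0297)^1
Growth factor: (1.0297)^1 = 1.0297
FV = $17,850.00 * 1.0297 = $18,380.15

$18,380.15


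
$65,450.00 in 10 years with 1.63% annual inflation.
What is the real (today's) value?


Formula: Real value = nominal / (1 + inflation)^years
Price level: (1 + 0.0163)^10 = 1.175491
Real value = $65,450.00 / 1.175491 = $55,678.87

$55,678.87


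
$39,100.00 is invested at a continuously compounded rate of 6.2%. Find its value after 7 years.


Formula: FV = P * e^(r*t)
Exponent: r*t = 0.062 * 7 = 0.434
e^(0.434) = 1.543419
FV = $39,100.00 * 1.543419 = $60,347.68

$60,347.68


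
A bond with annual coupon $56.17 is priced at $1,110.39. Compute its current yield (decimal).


Formula: Current yield = annual coupon / price
Substituting: CY = $56.17 / $1,110.39
CY = 0.050586

0.050586


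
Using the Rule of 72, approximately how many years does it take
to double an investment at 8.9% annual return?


Formula: Years ≈ 72 / r
Substituting: Years ≈ 72 / 8.9
Years ≈ 8.1

8.1 years


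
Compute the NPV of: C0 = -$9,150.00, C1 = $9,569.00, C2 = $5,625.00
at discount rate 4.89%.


Formula: NPV = C0 + C1/(1+r) + C2/(1+r)^2
Discount C1: $9,569.00 / (1 + 0.0489) = $9,122.89
Discount C2: $5,625.00 / (1 + 0.0489)^2 = $5,112.75
NPV = -$9,150.00 + $9,122.89 + $5,112.75 = $5,085.64

$5,085.64


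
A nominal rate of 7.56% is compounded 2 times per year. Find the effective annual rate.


Formula: EAR = (1 + r/m)^m - 1
Period rate: r/m = 0.0756 / 2 = 0.0378
Compounding: (1 + 0.0378)^2 = 1.077029
EAR = 1.077029 - 1 = 0.077029

0.077029


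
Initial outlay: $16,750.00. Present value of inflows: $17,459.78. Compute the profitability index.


Formula: PI = PV(cash flows) / initial investment
Substituting: PI = $17,459.78 / $16,750.00
PI = 1.0424

1.0424


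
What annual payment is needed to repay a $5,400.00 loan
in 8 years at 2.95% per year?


Formula: PMT = PV * r / (1 - (1+r)^(-n))
Denominator: 1 - (1 + 0.0295)^(-8) = 0.207518
Numerator: $5,400.00 * 0.0295 = 159.3
PMT = 159.3 / 0.207518 = $767.64

$767.64


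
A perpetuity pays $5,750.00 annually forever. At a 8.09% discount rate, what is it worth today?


Formula: PV = C / r
Substituting: PV = $5,750.00 / 0.0809
PV = $71,075.40

$71,075.40


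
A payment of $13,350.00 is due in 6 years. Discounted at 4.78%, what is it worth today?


Formula: PV = FV / (1 + r)^n
Substituting: PV = $13,350.00 / (1 + 0.0478)^6
Discount factor: (1.0478)^6 = 1.323337
PV = $13,350.00 / 1.323337 = $10,088.14

$10,088.14


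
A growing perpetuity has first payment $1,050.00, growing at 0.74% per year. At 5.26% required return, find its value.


Formula: PV = C / (r - g)
Spread: r - g = 0.0526 - 0.0074 = 0.0452
Substituting: PV = $1,050.00 / 0.0452
PV = $23,230.09

$23,230.09


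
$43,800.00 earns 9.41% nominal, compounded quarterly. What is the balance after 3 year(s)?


Formula: FV = P * (1 + r/m)^(m*t)
Period rate: r/m = 0.0941 / 4 = 0.023525
Total periods: m*t = 4 * 3 = 12
Growth factor: (1 + 0.023525)^12 = 1.321848
FV = $43,800.00 * 1.321848 = $57,896.93

$57,896.93


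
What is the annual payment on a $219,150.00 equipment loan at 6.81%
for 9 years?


Formula: PMT = PV * r / (1 - (1+r)^(-n))
Denominator: 1 - (1 + 0.0681)^(-9) = 0.447296
Numerator: $219,150.00 * 0.0681 = 14924.115
PMT = 14924.115 / 0.447296 = $33,365.20

$33,365.20


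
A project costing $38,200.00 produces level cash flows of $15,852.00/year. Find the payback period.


Formula: Payback = investment / annual cash flow
Substituting: Payback = $38,200.00 / $15,852.00
Payback = 2.4098 years

2.4098 years


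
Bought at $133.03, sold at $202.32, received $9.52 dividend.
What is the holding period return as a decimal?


Formula: HPR = (P1 - P0 + D) / P0
Gain: $202.32 - $133.03 + $9.52 = $78.81
HPR = $78.81 / $133.03 = 0.5924

0.5924


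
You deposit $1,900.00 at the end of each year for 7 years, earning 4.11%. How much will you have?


Formula: FV = PMT * ((1+r)^n - 1) / r
Growth factor: (1 + 0.0411)^7 = 1.325706
Numerator: 1.325706 - 1 = 0.325706
FV = $1,900.00 * 0.325706 / 0.0411 = $15,056.95

$15,056.95


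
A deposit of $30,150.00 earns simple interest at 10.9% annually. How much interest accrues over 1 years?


Formula: I = P * r * t
Substituting: I = $30,150.00 * 0.109 * 1
Step: I = $30,150.00 * 0.109
I = $3,286.35

$3,286.35


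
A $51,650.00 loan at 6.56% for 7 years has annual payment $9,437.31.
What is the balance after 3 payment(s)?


Formula: Balance = PV*(1+r)^k - PMT*((1+r)^k - 1)/r
Growth: (1 + 0.0656)^3 = 1.209992
Accumulated factor: ((1+r)^k - 1)/r = 3.201103
Balance = $51,650.00 * 1.209992 - $9,437.31 * 3.201103
Balance = $32,286.30

$32,286.30


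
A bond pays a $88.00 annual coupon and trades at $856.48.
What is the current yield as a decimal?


Formula: Current yield = annual coupon / price
Substituting: CY = $88.00 / $856.48
CY = 0.102746

0.102746


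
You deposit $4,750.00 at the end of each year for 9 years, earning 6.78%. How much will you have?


Formula: FV = PMT * ((1+r)^n - 1) / r
Growth factor: (1 + 0.0678)^9 = 1.804718
Numerator: 1.804718 - 1 = 0.804718
FV = $4,750.00 * 0.804718 / 0.0678 = $56,377.71

$56,377.71


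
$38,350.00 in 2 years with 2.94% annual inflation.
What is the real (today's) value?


Formula: Real value = nominal / (1 + inflation)^years
Price level: (1 + 0.0294)^2 = 1.059664
Real value = $38,350.00 / 1.059664 = $36,190.70

$36,190.70


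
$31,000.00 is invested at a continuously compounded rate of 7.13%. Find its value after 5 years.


Formula: FV = P * e^(r*t)
Exponent: r*t = 0.0713 * 5 = 0.3565
e^(0.3565) = 1.428322
FV = $31,000.00 * 1.428322 = $44,277.97

$44,277.97


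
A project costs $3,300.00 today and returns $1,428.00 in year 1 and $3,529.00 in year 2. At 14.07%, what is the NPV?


Formula: NPV = C0 + C1/(1+r) + C2/(1+r)^2
Discount C1: $1,428.00 / (1 + 0.1407) = $1,251.86
Discount C2: $3,529.00 / (1 + 0.1407)^2 = $2,712.12
NPV = -$3,300.00 + $1,251.86 + $2,712.12 = $663.98

$663.98


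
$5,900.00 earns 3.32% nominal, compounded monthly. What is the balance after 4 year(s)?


Formula: FV = P * (1 + r/m)^(m*t)
Period rate: r/m = 0.0332 / 12 = 0.002767
Total periods: m*t = 12 * 4 = 48
Growth factor: (1 + 0.002767)^48 = 1.141812
FV = $5,900.00 * 1.141812 = $6,736.69

$6,736.69


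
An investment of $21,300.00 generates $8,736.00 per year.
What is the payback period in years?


Formula: Payback = investment / annual cash flow
Substituting: Payback = $21,300.00 / $8,736.00
Payback = 2.4382 years

2.4382 years


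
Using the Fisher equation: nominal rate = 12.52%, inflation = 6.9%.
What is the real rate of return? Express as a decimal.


Formula: (1 + r_real) = (1 + r_nom) / (1 + inflation)
Substituting: (1 + r_real) = 1.1252 / 1.069
(1 + r_real) = 1.052572
r_real = 1.052572 - 1 = 0.052572

0.052572


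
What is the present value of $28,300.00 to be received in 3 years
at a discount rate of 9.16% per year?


Formula: PV = FV / (1 + r)^n
Substituting: PV = $28,300.00 / (1 + 0.0916)^3
Discount factor: (1.0916)^3 = 1.30074
PV = $28,300.00 / 1.30074 = $21,756.84

$21,756.84


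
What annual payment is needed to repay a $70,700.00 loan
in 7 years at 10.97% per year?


Formula: PMT = PV * r / (1 - (1+r)^(-n))
Denominator: 1 - (1 + 0.1097)^(-7) = 0.517429
Numerator: $70,700.00 * 0.1097 = 7755.79
PMT = 7755.79 / 0.517429 = $14,989.08

$14,989.08


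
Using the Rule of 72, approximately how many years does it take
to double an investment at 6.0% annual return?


Formula: Years ≈ 72 / r
Substituting: Years ≈ 72 / 6.0
Years ≈ 12.0

12.0 years


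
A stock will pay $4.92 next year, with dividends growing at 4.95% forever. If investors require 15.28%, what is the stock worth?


Formula: P = D1 / (r - g)
Spread: r - g = 0.1528 - 0.0495 = 0.1033
Substituting: P = $4.92 / 0.1033
P = $47.63

$47.63


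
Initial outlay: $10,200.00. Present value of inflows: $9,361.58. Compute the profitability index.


Formula: PI = PV(cash flows) / initial investment
Substituting: PI = $9,361.58 / $10,200.00
PI = 0.9178

0.9178


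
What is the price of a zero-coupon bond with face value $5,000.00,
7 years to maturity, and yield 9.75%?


Formula: Price = FV / (1 + r)^n
Substituting: Price = $5,000.00 / (1 + 0.0975)^7
Discount factor: (1.0975)^7 = 1.917925
Price = $5,000.00 / 1.917925 = $2,606.98

$2,606.98


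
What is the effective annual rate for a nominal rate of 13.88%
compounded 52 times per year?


Formula: EAR = (1 + r/m)^m - 1
Period rate: r/m = 0.1388 / 52 = 0.002669
Compounding: (1 + 0.002669)^52 = 1.148682
EAR = 1.148682 - 1 = 0.148682

0.148682


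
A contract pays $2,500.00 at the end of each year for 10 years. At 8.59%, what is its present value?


Formula: PV = PMT * (1 - (1+r)^(-n)) / r
Discount factor: (1 + 0.0859)^(-10) = 0.438633
Bracket: 1 - 0.438633 = 0.561367
PV = $2,500.00 * 0.561367 / 0.0859 = $16,337.79

$16,337.79


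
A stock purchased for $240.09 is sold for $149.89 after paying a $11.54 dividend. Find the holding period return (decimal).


Formula: HPR = (P1 - P0 + D) / P0
Gain: $149.89 - $240.09 + $11.54 = -$78.66
HPR = -$78.66 / $240.09 = -0.3276

-0.3276


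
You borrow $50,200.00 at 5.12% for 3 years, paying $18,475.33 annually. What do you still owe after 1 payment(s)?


Formula: Balance = PV*(1+r)^k - PMT*((1+r)^k - 1)/r
Growth: (1 + 0.0512)^1 = 1.0512
Accumulated factor: ((1+r)^k - 1)/r = 1.0
Balance = $50,200.00 * 1.0512 - $18,475.33 * 1.0
Balance = $34,294.91

$34,294.91


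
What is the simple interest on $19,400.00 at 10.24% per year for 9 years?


Formula: I = P * r * t
Substituting: I = $19,400.00 * 0.1024 * 9
Step: I = $19,400.00 * 0.9216
I = $17,879.04

$17,879.04


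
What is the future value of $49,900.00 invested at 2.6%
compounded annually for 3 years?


Formula: FV = P * (1 + r)^n
Substituting: FV = $49,900.00 * (1 + 0.026)^3
Growth factor: (1.026)^3 = 1.080046
FV = $49,900.00 * 1.080046 = $53,894.27

$53,894.27


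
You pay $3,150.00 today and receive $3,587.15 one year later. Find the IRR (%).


Formula: IRR = C1/C0 - 1
Substituting: IRR = $3,587.15 / $3,150.00 - 1
Ratio: 1.138778 - 1 = 0.138778
IRR = 13.8778%

13.8778%


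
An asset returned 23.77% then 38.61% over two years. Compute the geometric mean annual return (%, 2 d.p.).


Formula: Geometric mean = ((1+r1)*(1+r2))^(1/2) - 1
Product: (1 + 0.2377) * (1 + 0.3861) = 1.2377 * 1.3861 = 1.715576
Square root: 1.715576^0.5 = 1.3098
Geometric mean = 1.3098 - 1 = 0.3098
As percentage: 30.98%

30.98%


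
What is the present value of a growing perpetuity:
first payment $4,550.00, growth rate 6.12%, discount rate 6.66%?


Formula: PV = C / (r - g)
Spread: r - g = 0.0666 - 0.0612 = 0.0054
Substituting: PV = $4,550.00 / 0.0054
PV = $842,592.59

$842,592.59


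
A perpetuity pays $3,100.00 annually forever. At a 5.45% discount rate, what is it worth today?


Formula: PV = C / r
Substituting: PV = $3,100.00 / 0.0545
PV = $56,880.73

$56,880.73


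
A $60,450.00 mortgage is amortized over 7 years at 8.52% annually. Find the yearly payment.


Formula: PMT = PV * r / (1 - (1+r)^(-n))
Denominator: 1 - (1 + 0.0852)^(-7) = 0.435802
Numerator: $60,450.00 * 0.0852 = 5150.34
PMT = 5150.34 / 0.435802 = $11,818.07

$11,818.07


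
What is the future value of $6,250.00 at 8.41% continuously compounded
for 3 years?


Formula: FV = P * e^(r*t)
Exponent: r*t = 0.0841 * 3 = 0.2523
e^(0.2523) = 1.286982
FV = $6,250.00 * 1.286982 = $8,043.64

$8,043.64


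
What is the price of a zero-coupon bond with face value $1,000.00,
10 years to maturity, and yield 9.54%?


Formula: Price = FV / (1 + r)^n
Substituting: Price = $1,000.00 / (1 + 0.0954)^10
Discount factor: (1.0954)^10 = 2.487295
Price = $1,000.00 / 2.487295 = $402.04

$402.04


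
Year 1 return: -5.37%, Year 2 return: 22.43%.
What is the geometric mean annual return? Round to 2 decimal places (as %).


Formula: Geometric mean = ((1+r1)*(1+r2))^(1/2) - 1
Product: (1 + -0.0537) * (1 + 0.2243) = 0.9463 * 1.2243 = 1.158555
Square root: 1.158555^0.5 = 1.076362
Geometric mean = 1.076362 - 1 = 0.076362
As percentage: 7.64%

7.64%


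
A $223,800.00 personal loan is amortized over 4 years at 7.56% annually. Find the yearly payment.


Formula: PMT = PV * r / (1 - (1+r)^(-n))
Denominator: 1 - (1 + 0.0756)^(-4) = 0.252869
Numerator: $223,800.00 * 0.0756 = 16919.28
PMT = 16919.28 / 0.252869 = $66,909.30

$66,909.30


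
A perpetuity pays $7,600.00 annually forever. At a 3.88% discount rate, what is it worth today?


Formula: PV = C / r
Substituting: PV = $7,600.00 / 0.0388
PV = $195,876.29

$195,876.29


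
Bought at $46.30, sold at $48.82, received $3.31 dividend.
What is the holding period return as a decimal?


Formula: HPR = (P1 - P0 + D) / P0
Gain: $48.82 - $46.30 + $3.31 = $5.83
HPR = $5.83 / $46.30 = 0.1259

0.1259


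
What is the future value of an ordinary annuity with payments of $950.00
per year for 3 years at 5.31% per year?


Formula: FV = PMT * ((1+r)^n - 1) / r
Growth factor: (1 + 0.0531)^3 = 1.167909
Numerator: 1.167909 - 1 = 0.167909
FV = $950.00 * 0.167909 / 0.0531 = $3,004.01

$3,004.01


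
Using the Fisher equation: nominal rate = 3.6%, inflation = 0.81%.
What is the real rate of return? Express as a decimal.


Formula: (1 + r_real) = (1 + r_nom) / (1 + inflation)
Substituting: (1 + r_real) = 1.036 / 1.0081
(1 + r_real) = 1.027676
r_real = 1.027676 - 1 = 0.027676

0.027676


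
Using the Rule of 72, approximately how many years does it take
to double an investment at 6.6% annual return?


Formula: Years ≈ 72 / r
Substituting: Years ≈ 72 / 6.6
Years ≈ 10.9

10.9 years


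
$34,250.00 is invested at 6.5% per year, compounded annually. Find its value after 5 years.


Formula: FV = P * (1 + r)^n
Substituting: FV = $34,250.00 * (1 + 0.065)^5
Growth factor: (1.065)^5 = 1.370087
FV = $34,250.00 * 1.370087 = $46,925.47

$46,925.47


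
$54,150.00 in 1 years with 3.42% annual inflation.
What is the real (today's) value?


Formula: Real value = nominal / (1 + inflation)^years
Price level: (1 + 0.0342)^1 = 1.0342
Real value = $54,150.00 / 1.0342 = $52,359.31

$52,359.31


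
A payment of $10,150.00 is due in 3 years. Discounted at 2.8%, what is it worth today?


Formula: PV = FV / (1 + r)^n
Substituting: PV = $10,150.00 / (1 + 0.028)^3
Discount factor: (1.028)^3 = 1.086374
PV = $10,150.00 / 1.086374 = $9,343.01

$9,343.01


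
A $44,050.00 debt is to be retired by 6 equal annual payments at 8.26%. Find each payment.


Formula: PMT = PV * r / (1 - (1+r)^(-n))
Denominator: 1 - (1 + 0.0826)^(-6) = 0.378857
Numerator: $44,050.00 * 0.0826 = 3638.53
PMT = 3638.53 / 0.378857 = $9,603.98

$9,603.98


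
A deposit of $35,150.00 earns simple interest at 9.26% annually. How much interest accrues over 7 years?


Formula: I = P * r * t
Substituting: I = $35,150.00 * 0.0926 * 7
Step: I = $35,150.00 * 0.6482
I = $22,784.23

$22,784.23


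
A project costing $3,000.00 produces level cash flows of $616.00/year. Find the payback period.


Formula: Payback = investment / annual cash flow
Substituting: Payback = $3,000.00 / $616.00
Payback = 4.8701 years

4.8701 years


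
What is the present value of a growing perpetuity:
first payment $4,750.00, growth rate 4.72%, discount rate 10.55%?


Formula: PV = C / (r - g)
Spread: r - g = 0.1055 - 0.0472 = 0.0583
Substituting: PV = $4,750.00 / 0.0583
PV = $81,475.13

$81,475.13


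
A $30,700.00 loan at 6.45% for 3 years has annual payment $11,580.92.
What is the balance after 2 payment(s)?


Formula: Balance = PV*(1+r)^k - PMT*((1+r)^k - 1)/r
Growth: (1 + 0.0645)^2 = 1.13316
Accumulated factor: ((1+r)^k - 1)/r = 2.0645
Balance = $30,700.00 * 1.13316 - $11,580.92 * 2.0645
Balance = $10,879.21

$10,879.21


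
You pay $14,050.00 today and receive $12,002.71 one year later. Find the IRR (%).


Formula: IRR = C1/C0 - 1
Substituting: IRR = $12,002.71 / $14,050.00 - 1
Ratio: 0.854285 - 1 = -0.145715
IRR = -14.5715%

-14.5715%


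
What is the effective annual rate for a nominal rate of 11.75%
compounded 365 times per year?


Formula: EAR = (1 + r/m)^m - 1
Period rate: r/m = 0.1175 / 365 = 0.000322
Compounding: (1 + 0.000322)^365 = 1.12466
EAR = 1.12466 - 1 = 0.12466

0.12466


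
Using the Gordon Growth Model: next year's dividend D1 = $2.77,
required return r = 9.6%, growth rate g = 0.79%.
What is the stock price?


Formula: P = D1 / (r - g)
Spread: r - g = 0.096 - 0.0079 = 0.0881
Substituting: P = $2.77 / 0.0881
P = $31.44

$31.44


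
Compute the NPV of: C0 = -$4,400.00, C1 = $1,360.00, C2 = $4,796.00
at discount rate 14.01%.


Formula: NPV = C0 + C1/(1+r) + C2/(1+r)^2
Discount C1: $1,360.00 / (1 + 0.1401) = $1,192.88
Discount C2: $4,796.00 / (1 + 0.1401)^2 = $3,689.72
NPV = -$4,400.00 + $1,192.88 + $3,689.72 = $482.60

$482.60


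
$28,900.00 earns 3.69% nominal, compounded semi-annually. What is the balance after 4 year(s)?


Formula: FV = P * (1 + r/m)^(m*t)
Period rate: r/m = 0.0369 / 2 = 0.01845
Total periods: m*t = 2 * 4 = 8
Growth factor: (1 + 0.01845)^8 = 1.157491
FV = $28,900.00 * 1.157491 = $33,451.50

$33,451.50


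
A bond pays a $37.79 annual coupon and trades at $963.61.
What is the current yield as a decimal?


Formula: Current yield = annual coupon / price
Substituting: CY = $37.79 / $963.61
CY = 0.039217

0.039217


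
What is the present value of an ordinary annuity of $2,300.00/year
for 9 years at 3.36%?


Formula: PV = PMT * (1 - (1+r)^(-n)) / r
Discount factor: (1 + 0.0336)^(-9) = 0.742724
Bracket: 1 - 0.742724 = 0.257276
PV = $2,300.00 * 0.257276 / 0.0336 = $17,611.15

$17,611.15


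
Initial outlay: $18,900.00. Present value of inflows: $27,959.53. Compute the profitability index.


Formula: PI = PV(cash flows) / initial investment
Substituting: PI = $27,959.53 / $18,900.00
PI = 1.4793

1.4793


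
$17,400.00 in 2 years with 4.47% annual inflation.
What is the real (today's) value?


Formula: Real value = nominal / (1 + inflation)^years
Price level: (1 + 0.0447)^2 = 1.091398
Real value = $17,400.00 / 1.091398 = $15,942.85

$15,942.85


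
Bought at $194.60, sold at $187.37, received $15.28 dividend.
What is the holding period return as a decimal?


Formula: HPR = (P1 - P0 + D) / P0
Gain: $187.37 - $194.60 + $15.28 = $8.05
HPR = $8.05 / $194.60 = 0.0414

0.0414


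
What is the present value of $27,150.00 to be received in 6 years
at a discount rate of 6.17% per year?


Formula: PV = FV / (1 + r)^n
Substituting: PV = $27,150.00 / (1 + 0.0617)^6
Discount factor: (1.0617)^6 = 1.432224
PV = $27,150.00 / 1.432224 = $18,956.53

$18,956.53


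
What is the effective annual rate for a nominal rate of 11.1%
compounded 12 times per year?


Formula: EAR = (1 + r/m)^m - 1
Period rate: r/m = 0.111 / 12 = 0.00925
Compounding: (1 + 0.00925)^12 = 1.116825
EAR = 1.116825 - 1 = 0.116825

0.116825


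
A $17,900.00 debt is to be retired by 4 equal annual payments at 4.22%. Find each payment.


Formula: PMT = PV * r / (1 - (1+r)^(-n))
Denominator: 1 - (1 + 0.0422)^(-4) = 0.152391
Numerator: $17,900.00 * 0.0422 = 755.38
PMT = 755.38 / 0.152391 = $4,956.86

$4,956.86
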